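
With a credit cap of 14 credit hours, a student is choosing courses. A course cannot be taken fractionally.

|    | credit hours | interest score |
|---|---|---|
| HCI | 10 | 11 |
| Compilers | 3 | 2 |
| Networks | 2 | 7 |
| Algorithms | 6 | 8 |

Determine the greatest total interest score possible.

This is a 0-1 knapsack instance.
HCI + Networks: credit hours 10 + 2 = 12 ≤ 14, interest score 11 + 7 = 18.
Compilers + Networks + Algorithms: credit hours 3 + 2 + 6 = 11 ≤ 14, interest score 2 + 7 + 8 = 17.
Best is HCI and Networks with total interest score 18.

18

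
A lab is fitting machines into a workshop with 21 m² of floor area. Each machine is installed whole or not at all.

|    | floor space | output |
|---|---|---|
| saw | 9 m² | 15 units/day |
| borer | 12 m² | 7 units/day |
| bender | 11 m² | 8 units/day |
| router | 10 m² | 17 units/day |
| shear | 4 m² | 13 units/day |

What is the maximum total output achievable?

32

saw + router: floor space 9 + 10 = 19 ≤ 21, output 15 + 17 = 32.
router + shear: floor space 10 + 4 = 14 ≤ 21, output 17 + 13 = 30.
Best is saw and router with total output 32.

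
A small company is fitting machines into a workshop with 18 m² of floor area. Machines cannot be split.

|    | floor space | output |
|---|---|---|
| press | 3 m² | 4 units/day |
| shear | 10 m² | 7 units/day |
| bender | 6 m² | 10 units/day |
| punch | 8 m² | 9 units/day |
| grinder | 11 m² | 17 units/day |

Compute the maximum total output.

press + grinder: floor space 3 + 11 = 14 ≤ 18, output 4 + 17 = 21.
press + bender + punch: floor space 3 + 6 + 8 = 17 ≤ 18, output 4 + 10 + 9 = 23.
bender + grinder: floor space 6 + 11 = 17 ≤ 18, output 10 + 17 = 27.
Best is bender and grinder with total output 27.

27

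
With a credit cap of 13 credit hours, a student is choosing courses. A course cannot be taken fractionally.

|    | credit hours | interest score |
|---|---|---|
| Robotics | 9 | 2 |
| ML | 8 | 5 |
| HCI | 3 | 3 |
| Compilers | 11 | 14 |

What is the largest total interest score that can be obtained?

14

Take Compilers: credit hours 11 ≤ 13, interest score 14.
No other feasible combination does better.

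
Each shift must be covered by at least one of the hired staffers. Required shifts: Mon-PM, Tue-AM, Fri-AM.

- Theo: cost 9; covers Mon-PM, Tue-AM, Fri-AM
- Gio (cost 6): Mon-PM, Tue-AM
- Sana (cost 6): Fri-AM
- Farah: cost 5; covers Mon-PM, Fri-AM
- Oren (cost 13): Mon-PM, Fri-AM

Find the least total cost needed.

The greedy cost-per-new-shift heuristic would pick Farah and Gio for 11, but a cheaper cover exists.
Theo alone covers Mon-PM, Tue-AM, Fri-AM — every shift.
Total cost: 9.
No cover costs less than 9.

9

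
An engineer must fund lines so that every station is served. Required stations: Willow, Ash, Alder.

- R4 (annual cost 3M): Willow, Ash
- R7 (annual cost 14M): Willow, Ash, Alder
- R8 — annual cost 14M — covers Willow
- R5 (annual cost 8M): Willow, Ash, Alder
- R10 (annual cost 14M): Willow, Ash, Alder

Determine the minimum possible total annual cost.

The greedy cost-per-new-station heuristic would pick R4 and R5 for 11, but a cheaper cover exists.
R5 alone covers Willow, Ash, Alder — every station.
Total annual cost: 8.
No cover costs less than 8.

8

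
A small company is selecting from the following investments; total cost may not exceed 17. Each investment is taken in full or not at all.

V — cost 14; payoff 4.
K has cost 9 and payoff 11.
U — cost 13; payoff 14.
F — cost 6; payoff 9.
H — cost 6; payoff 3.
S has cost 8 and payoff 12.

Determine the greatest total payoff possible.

23

Take K and S: cost 9 + 8 = 17 ≤ 17, payoff 11 + 12 = 23.
No other feasible combination does better.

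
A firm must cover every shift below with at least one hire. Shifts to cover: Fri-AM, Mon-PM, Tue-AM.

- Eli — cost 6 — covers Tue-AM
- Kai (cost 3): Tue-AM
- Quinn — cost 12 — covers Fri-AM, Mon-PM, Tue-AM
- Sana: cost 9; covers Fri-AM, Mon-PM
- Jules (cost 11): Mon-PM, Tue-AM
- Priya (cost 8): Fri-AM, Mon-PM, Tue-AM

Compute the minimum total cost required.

8

This is a weighted set-cover instance.
Priya alone covers Fri-AM, Mon-PM, Tue-AM — every shift.
Total cost: 8.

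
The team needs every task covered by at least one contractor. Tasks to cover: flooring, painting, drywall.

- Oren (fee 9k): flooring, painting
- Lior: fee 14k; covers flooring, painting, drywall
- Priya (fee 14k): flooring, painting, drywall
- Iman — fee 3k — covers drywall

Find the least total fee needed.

Choose Oren and Iman: together they cover flooring, painting, drywall — every task.
Total fee: 9 + 3 = 12.
No cover costs less than 12.

12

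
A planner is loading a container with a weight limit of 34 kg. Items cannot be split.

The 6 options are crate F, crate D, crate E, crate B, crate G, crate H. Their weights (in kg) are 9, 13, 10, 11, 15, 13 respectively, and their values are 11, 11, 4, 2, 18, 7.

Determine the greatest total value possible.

33

Allowing fractional choices, the relaxed optimum would be about 37.5, but items are indivisible.
crate F + crate G: weight 9 + 15 = 24 ≤ 34, value 11 + 18 = 29.
crate F + crate E + crate G: weight 9 + 10 + 15 = 34 ≤ 34, value 11 + 4 + 18 = 33.
Best is crate F, crate E, and crate G with total value 33.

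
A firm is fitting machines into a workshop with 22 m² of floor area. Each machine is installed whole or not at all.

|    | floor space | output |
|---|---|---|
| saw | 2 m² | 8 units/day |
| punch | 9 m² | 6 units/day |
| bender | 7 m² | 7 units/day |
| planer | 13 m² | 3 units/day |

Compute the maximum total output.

21

Take saw, punch, and bender: floor space 2 + 9 + 7 = 18 ≤ 22, output 8 + 6 + 7 = 21.
No other feasible combination does better.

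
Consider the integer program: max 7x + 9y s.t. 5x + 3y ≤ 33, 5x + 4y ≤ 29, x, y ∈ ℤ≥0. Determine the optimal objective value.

(x,y)=(0,7) is feasible, giving 63.
(x,y)=(1,6) is feasible, giving 61.
(x,y)=(0,6) is feasible, giving 54.
Maximum is 63 at (x,y)=(0,7).

63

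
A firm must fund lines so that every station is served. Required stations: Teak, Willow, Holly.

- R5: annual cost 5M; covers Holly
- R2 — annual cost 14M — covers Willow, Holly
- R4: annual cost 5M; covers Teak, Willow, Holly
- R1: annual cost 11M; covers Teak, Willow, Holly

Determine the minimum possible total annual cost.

R4 alone covers Teak, Willow, Holly — every station.
Total annual cost: 5.
No cover costs less than 5.

5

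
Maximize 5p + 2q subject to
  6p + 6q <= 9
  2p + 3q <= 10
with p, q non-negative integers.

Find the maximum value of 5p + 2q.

(p,q)=(1,0): 6·1+6·0=6≤9, 2·1+3·0=2≤10, objective 5.
(p,q)=(0,1): 6·0+6·1=6≤9, 2·0+3·1=3≤10, objective 2.
(p,q)=(0,0): 6·0+6·0=0≤9, 2·0+3·0=0≤10, objective 0.
Maximum is 5 at (p,q)=(1,0).

5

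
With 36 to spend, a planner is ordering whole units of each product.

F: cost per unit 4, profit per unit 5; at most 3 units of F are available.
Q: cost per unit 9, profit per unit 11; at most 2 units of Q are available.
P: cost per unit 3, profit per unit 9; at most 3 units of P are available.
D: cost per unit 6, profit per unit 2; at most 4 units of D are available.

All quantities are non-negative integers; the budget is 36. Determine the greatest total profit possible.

This is a bounded integer knapsack.
P has the best ratio (9/3); taking only P gives at most 3×9 = 27 (stopped by the supply cap of 3).
Mixing does better — 2×F, 2×Q, and 3×P: cost 35 ≤ 36, profit 2·5 + 2·11 + 3·9 = 59.

59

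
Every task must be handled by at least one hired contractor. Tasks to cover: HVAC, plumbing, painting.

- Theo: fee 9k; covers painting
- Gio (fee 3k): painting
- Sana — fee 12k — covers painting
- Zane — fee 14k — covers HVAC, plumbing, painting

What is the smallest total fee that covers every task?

This is a weighted set-cover instance.
The greedy cost-per-new-task heuristic would pick Gio and Zane for 17, but a cheaper cover exists.
Zane alone covers HVAC, plumbing, painting — every task.
Total fee: 14.
No cover costs less than 14.

14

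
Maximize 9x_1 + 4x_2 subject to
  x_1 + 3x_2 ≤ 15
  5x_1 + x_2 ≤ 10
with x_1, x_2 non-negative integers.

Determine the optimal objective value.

25

(x_1,x_2)=(1,4): 1·1+3·4=13≤15, 5·1+1·4=9≤10, objective 25.
(x_1,x_2)=(1,3): 1·1+3·3=10≤15, 5·1+1·3=8≤10, objective 21.
(x_1,x_2)=(0,5): 1·0+3·5=15≤15, 5·0+1·5=5≤10, objective 20.
Maximum is 25 at (x_1,x_2)=(1,4).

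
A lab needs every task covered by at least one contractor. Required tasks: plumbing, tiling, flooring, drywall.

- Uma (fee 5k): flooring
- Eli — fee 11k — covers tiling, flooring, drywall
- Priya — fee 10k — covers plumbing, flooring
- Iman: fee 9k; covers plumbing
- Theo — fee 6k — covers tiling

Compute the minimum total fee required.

Choose Eli and Iman: together they cover plumbing, tiling, flooring, drywall — every task.
Total fee: 11 + 9 = 20.
No cover costs less than 20.

20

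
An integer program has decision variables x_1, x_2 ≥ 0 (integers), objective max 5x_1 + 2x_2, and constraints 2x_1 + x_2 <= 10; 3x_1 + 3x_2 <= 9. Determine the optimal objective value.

(x_1,x_2)=(3,0): 2·3+1·0=6≤10, 3·3+3·0=9≤9, objective 15.
(x_1,x_2)=(2,1): 2·2+1·1=5≤10, 3·2+3·1=9≤9, objective 12.
(x_1,x_2)=(2,0): 2·2+1·0=4≤10, 3·2+3·0=6≤9, objective 10.
Maximum is 15 at (x_1,x_2)=(3,0).

15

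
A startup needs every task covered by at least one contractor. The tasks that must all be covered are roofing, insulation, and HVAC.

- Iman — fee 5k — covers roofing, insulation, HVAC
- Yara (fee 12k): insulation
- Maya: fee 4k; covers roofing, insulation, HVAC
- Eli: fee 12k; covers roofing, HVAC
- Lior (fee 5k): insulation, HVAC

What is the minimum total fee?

4

Maya alone covers roofing, insulation, HVAC — every task.
Total fee: 4.
No cover costs less than 4.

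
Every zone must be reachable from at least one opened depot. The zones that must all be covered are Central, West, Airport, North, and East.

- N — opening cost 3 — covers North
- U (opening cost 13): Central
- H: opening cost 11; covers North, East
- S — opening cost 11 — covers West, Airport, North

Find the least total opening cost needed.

Choose U, H, and S: together they cover Central, West, Airport, North, East — every zone.
Total opening cost: 13 + 11 + 11 = 35.

35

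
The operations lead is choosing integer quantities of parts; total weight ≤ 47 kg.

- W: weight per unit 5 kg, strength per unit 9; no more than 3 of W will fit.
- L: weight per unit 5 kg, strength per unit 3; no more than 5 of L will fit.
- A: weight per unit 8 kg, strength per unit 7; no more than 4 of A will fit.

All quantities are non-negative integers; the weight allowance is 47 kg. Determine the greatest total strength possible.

W has the best ratio (9/5); taking only W gives at most 3×9 = 27 (stopped by the supply cap of 3).
Mixing does better — 3×W and 4×A: weight 47 ≤ 47, strength 3·9 + 4·7 = 55.

55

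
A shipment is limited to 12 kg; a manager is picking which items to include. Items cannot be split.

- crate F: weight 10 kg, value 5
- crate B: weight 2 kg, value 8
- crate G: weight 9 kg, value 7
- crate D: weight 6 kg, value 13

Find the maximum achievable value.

21

crate D: weight 6 ≤ 12, value 13.
crate B + crate D: weight 2 + 6 = 8 ≤ 12, value 8 + 13 = 21.
crate B + crate G: weight 2 + 9 = 11 ≤ 12, value 8 + 7 = 15.
Best is crate B and crate D with total value 21.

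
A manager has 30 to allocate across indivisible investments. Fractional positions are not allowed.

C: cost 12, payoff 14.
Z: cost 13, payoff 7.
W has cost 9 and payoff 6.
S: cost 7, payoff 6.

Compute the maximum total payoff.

C + W + S: cost 12 + 9 + 7 = 28 ≤ 30, payoff 14 + 6 + 6 = 26.
C + Z: cost 12 + 13 = 25 ≤ 30, payoff 14 + 7 = 21.
Best is C, W, and S with total payoff 26.

26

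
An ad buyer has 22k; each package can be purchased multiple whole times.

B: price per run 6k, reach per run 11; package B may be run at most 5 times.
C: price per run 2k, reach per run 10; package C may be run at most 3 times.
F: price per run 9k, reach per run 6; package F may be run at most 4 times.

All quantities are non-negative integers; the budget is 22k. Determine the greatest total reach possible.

53

This is a bounded integer knapsack.
Take 3×B and 2×C: price 22 ≤ 22, reach 3·11 + 2·10 = 53.
No other integer combination yields more.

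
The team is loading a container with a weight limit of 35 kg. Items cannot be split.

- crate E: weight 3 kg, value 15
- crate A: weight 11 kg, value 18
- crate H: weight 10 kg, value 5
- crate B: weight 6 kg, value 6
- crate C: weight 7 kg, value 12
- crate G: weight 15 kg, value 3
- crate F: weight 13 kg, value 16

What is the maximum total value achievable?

61

Allowing fractional choices, the relaxed optimum would be about 62.0, but items are indivisible.
crate E + crate A + crate C + crate F: weight 3 + 11 + 7 + 13 = 34 ≤ 35, value 15 + 18 + 12 + 16 = 61.
crate E + crate A + crate B + crate F: weight 3 + 11 + 6 + 13 = 33 ≤ 35, value 15 + 18 + 6 + 16 = 55.
Best is crate E, crate A, crate C, and crate F with total value 61.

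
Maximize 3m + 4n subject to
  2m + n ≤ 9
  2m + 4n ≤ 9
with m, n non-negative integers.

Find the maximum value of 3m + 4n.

12

Relaxing integrality, the LP optimum is 13.50 at (m,n) = (4.5, 0), which is not an integer point.
(m,n)=(4,0) is feasible, giving 12.
(m,n)=(3,0) is feasible, giving 9.
The best lattice point is (4,0), giving 12.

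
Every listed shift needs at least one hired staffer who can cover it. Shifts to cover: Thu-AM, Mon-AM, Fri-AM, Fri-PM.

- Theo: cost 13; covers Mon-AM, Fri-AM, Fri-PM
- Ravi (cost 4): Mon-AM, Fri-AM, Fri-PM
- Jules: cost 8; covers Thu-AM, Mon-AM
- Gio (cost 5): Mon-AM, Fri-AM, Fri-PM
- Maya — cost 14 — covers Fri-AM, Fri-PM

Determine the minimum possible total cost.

This is a weighted set-cover instance.
Choose Ravi and Jules: together they cover Thu-AM, Mon-AM, Fri-AM, Fri-PM — every shift.
Total cost: 4 + 8 = 12.
No cover costs less than 12.

12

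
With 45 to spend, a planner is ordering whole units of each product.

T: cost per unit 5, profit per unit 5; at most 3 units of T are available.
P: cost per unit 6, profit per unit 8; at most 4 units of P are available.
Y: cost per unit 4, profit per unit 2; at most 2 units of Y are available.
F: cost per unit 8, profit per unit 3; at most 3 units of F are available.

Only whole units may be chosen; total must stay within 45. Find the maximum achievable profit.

49

This is a bounded integer knapsack.
P has the best ratio (8/6); taking only P gives at most 4×8 = 32 (stopped by the supply cap of 4).
Mixing does better — 3×T, 4×P, and 1×Y: cost 43 ≤ 45, profit 3·5 + 4·8 + 1·2 = 49.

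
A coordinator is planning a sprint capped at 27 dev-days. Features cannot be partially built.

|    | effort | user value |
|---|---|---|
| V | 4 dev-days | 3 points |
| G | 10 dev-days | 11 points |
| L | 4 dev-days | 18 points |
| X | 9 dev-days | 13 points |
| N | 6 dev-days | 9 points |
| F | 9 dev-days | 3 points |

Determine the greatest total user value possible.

45

Allowing fractional choices, the relaxed optimum would be about 48.8, but features are indivisible.
V + L + X + N: effort 4 + 4 + 9 + 6 = 23 ≤ 27, user value 3 + 18 + 13 + 9 = 43.
V + G + L + X: effort 4 + 10 + 4 + 9 = 27 ≤ 27, user value 3 + 11 + 18 + 13 = 45.
Best is V, G, L, and X with total user value 45.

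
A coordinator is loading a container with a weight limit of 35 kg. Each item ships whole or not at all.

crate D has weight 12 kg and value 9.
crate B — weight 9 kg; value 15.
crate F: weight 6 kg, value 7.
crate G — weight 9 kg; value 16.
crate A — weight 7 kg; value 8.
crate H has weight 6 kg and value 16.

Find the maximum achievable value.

55

This is a 0-1 knapsack instance.
crate B + crate F + crate G + crate H: weight 9 + 6 + 9 + 6 = 30 ≤ 35, value 15 + 7 + 16 + 16 = 54.
crate B + crate G + crate A + crate H: weight 9 + 9 + 7 + 6 = 31 ≤ 35, value 15 + 16 + 8 + 16 = 55.
crate D + crate G + crate A + crate H: weight 12 + 9 + 7 + 6 = 34 ≤ 35, value 9 + 16 + 8 + 16 = 49.
Best is crate B, crate G, crate A, and crate H with total value 55.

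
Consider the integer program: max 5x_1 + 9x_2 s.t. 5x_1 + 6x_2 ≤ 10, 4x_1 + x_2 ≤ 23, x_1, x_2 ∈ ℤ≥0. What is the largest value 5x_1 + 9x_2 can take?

(x_1,x_2)=(2,0) is feasible, giving 10.
(x_1,x_2)=(0,1) is feasible, giving 9.
(x_1,x_2)=(1,0) is feasible, giving 5.
No feasible integer point exceeds 10.

10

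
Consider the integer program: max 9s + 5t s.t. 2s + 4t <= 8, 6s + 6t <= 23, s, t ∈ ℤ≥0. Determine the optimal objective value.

27

(s,t)=(3,0): 2·3+4·0=6≤8, 6·3+6·0=18≤23, objective 27.
(s,t)=(2,1): 2·2+4·1=8≤8, 6·2+6·1=18≤23, objective 23.
(s,t)=(2,0): 2·2+4·0=4≤8, 6·2+6·0=12≤23, objective 18.
Maximum is 27 at (s,t)=(3,0).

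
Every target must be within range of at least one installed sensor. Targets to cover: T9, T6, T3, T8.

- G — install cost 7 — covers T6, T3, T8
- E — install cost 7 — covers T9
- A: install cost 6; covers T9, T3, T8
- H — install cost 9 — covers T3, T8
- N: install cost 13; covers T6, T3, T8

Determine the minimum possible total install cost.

13

Choose G and A: together they cover T9, T6, T3, T8 — every target.
Total install cost: 7 + 6 = 13.
No cover costs less than 13.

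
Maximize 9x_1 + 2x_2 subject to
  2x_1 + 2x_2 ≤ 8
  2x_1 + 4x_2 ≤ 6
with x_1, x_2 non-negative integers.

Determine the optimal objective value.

27

(x_1,x_2)=(3,0): 2·3+2·0=6≤8, 2·3+4·0=6≤6, objective 27.
(x_1,x_2)=(2,0): 2·2+2·0=4≤8, 2·2+4·0=4≤6, objective 18.
The best lattice point is (3,0), giving 27.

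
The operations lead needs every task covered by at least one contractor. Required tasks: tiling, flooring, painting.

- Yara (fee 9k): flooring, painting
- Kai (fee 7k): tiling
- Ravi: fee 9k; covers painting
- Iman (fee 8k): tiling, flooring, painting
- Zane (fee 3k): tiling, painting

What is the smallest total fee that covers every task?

The greedy cost-per-new-task heuristic would pick Zane and Iman for 11, but a cheaper cover exists.
Iman alone covers tiling, flooring, painting — every task.
Total fee: 8.
No cover costs less than 8.

8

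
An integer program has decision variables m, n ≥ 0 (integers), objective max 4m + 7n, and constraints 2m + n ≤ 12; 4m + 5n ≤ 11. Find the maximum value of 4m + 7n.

Relaxing integrality, the LP optimum is 15.40 at (m,n) = (0, 2.2), which is not an integer point.
(m,n)=(0,2): 2·0+1·2=2≤12, 4·0+5·2=10≤11, objective 14.
(m,n)=(1,1): 2·1+1·1=3≤12, 4·1+5·1=9≤11, objective 11.
(m,n)=(0,1): 2·0+1·1=1≤12, 4·0+5·1=5≤11, objective 7.
The best lattice point is (0,2), giving 14.

14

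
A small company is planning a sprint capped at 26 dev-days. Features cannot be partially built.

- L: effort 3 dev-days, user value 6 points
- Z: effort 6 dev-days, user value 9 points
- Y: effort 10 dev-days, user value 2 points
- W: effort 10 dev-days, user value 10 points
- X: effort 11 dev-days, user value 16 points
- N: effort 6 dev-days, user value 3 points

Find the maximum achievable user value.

Allowing fractional choices, the relaxed optimum would be about 37.0, but features are indivisible.
L + W + X: effort 3 + 10 + 11 = 24 ≤ 26, user value 6 + 10 + 16 = 32.
L + Z + X + N: effort 3 + 6 + 11 + 6 = 26 ≤ 26, user value 6 + 9 + 16 + 3 = 34.
Best is L, Z, X, and N with total user value 34.

34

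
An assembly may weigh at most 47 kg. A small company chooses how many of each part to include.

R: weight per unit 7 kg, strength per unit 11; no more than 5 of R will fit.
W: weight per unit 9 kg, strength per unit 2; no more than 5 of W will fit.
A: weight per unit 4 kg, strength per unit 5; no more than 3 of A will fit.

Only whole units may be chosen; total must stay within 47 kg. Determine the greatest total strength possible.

Take 5×R and 3×A: weight 47 ≤ 47, strength 5·11 + 3·5 = 70.
R has the best ratio (11/7) and is taken to its limit of 5; remaining capacity is filled optimally with the others.

70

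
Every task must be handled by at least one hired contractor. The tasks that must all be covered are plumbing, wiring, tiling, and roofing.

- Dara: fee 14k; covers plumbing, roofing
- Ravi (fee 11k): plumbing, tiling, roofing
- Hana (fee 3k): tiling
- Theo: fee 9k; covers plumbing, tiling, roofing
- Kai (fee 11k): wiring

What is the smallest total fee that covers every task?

20

This is a weighted set-cover instance.
The greedy cost-per-new-task heuristic would pick Hana, Theo, and Kai for 23, but a cheaper cover exists.
Choose Theo and Kai: together they cover plumbing, wiring, tiling, roofing — every task.
Total fee: 9 + 11 = 20.
No cover costs less than 20.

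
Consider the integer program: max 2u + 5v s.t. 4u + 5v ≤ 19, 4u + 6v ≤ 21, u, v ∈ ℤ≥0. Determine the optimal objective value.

(u,v)=(0,3): 4·0+5·3=15≤19, 4·0+6·3=18≤21, objective 15.
(u,v)=(1,2): 4·1+5·2=14≤19, 4·1+6·2=16≤21, objective 12.
(u,v)=(0,2): 4·0+5·2=10≤19, 4·0+6·2=12≤21, objective 10.
The best lattice point is (0,3), giving 15.

15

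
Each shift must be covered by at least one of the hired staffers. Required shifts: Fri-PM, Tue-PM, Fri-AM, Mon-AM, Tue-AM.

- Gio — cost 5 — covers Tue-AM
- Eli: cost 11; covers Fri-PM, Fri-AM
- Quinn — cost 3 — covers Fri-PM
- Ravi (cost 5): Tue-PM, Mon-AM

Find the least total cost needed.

21

The greedy cost-per-new-shift heuristic would pick Ravi, Quinn, Gio, and Eli for 24, but a cheaper cover exists.
Choose Gio, Eli, and Ravi: together they cover Fri-PM, Tue-PM, Fri-AM, Mon-AM, Tue-AM — every shift.
Total cost: 5 + 11 + 5 = 21.
No cover costs less than 21.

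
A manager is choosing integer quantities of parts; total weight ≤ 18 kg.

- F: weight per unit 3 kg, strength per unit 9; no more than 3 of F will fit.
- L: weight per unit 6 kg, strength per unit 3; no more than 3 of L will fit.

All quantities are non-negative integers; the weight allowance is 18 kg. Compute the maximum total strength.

30

This is a bounded integer knapsack.
Take 3×F and 1×L: weight 15 ≤ 18, strength 3·9 + 1·3 = 30.
F has the best ratio (9/3) and is taken to its limit of 3; remaining capacity is filled optimally with the others.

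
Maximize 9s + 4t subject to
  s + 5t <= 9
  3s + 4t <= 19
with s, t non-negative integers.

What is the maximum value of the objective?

54

Relaxing integrality, the LP optimum is 57.00 at (s,t) = (6.33, 0), which is not an integer point.
(s,t)=(6,0): 1·6+5·0=6≤9, 3·6+4·0=18≤19, objective 54.
(s,t)=(5,0): 1·5+5·0=5≤9, 3·5+4·0=15≤19, objective 45.
Maximum is 54 at (s,t)=(6,0).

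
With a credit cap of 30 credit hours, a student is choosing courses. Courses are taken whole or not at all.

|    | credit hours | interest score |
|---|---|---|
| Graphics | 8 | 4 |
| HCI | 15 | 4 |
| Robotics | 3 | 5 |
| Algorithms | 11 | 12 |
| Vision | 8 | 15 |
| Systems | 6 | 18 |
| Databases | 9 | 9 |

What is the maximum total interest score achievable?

Allowing fractional choices, the relaxed optimum would be about 52.0, but courses are indivisible.
Robotics + Algorithms + Vision + Systems: credit hours 3 + 11 + 8 + 6 = 28 ≤ 30, interest score 5 + 12 + 15 + 18 = 50.
Robotics + Vision + Systems + Databases: credit hours 3 + 8 + 6 + 9 = 26 ≤ 30, interest score 5 + 15 + 18 + 9 = 47.
Algorithms + Vision + Systems: credit hours 11 + 8 + 6 = 25 ≤ 30, interest score 12 + 15 + 18 = 45.
Best is Robotics, Algorithms, Vision, and Systems with total interest score 50.

50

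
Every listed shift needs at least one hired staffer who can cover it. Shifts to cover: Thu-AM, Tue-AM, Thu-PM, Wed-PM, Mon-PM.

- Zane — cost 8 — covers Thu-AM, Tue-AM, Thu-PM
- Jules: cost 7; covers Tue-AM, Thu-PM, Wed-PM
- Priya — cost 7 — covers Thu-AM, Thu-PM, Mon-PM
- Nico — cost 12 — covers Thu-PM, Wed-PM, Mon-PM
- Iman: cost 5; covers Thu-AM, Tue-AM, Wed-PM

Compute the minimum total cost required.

Choose Priya and Iman: together they cover Thu-AM, Tue-AM, Thu-PM, Wed-PM, Mon-PM — every shift.
Total cost: 7 + 5 = 12.
No cover costs less than 12.

12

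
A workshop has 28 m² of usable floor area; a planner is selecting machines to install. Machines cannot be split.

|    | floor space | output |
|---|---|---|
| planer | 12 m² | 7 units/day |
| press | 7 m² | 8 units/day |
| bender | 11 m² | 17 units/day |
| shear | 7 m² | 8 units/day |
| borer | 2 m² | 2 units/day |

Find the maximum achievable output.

35

Allowing fractional choices, the relaxed optimum would be about 35.6, but machines are indivisible.
press + bender + borer: floor space 7 + 11 + 2 = 20 ≤ 28, output 8 + 17 + 2 = 27.
press + bender + shear + borer: floor space 7 + 11 + 7 + 2 = 27 ≤ 28, output 8 + 17 + 8 + 2 = 35.
press + bender + shear: floor space 7 + 11 + 7 = 25 ≤ 28, output 8 + 17 + 8 = 33.
Best is press, bender, shear, and borer with total output 35.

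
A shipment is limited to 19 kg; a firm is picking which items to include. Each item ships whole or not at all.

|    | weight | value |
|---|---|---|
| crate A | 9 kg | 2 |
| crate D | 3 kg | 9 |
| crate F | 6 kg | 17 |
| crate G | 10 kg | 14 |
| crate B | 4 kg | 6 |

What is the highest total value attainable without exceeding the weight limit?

40

crate F + crate G: weight 6 + 10 = 16 ≤ 19, value 17 + 14 = 31.
crate D + crate F + crate G: weight 3 + 6 + 10 = 19 ≤ 19, value 9 + 17 + 14 = 40.
crate D + crate F + crate B: weight 3 + 6 + 4 = 13 ≤ 19, value 9 + 17 + 6 = 32.
Best is crate D, crate F, and crate G with total value 40.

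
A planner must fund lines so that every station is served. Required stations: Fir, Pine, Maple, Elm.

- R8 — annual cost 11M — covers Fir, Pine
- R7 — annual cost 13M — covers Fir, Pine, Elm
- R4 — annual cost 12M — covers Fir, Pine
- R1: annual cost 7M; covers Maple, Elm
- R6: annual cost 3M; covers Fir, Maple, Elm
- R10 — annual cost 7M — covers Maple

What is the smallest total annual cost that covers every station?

14

Choose R8 and R6: together they cover Fir, Pine, Maple, Elm — every station.
Total annual cost: 11 + 3 = 14.
No cover costs less than 14.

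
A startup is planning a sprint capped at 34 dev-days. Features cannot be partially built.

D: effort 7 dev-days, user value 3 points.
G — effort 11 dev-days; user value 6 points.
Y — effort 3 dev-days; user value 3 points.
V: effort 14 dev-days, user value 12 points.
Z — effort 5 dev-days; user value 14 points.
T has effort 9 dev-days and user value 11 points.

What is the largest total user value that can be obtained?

Treat it as a binary knapsack problem.
Allowing fractional choices, the relaxed optimum would be about 41.6, but features are indivisible.
G + Y + V + Z: effort 11 + 3 + 14 + 5 = 33 ≤ 34, user value 6 + 3 + 12 + 14 = 35.
V + Z + T: effort 14 + 5 + 9 = 28 ≤ 34, user value 12 + 14 + 11 = 37.
Y + V + Z + T: effort 3 + 14 + 5 + 9 = 31 ≤ 34, user value 3 + 12 + 14 + 11 = 40.
Best is Y, V, Z, and T with total user value 40.

40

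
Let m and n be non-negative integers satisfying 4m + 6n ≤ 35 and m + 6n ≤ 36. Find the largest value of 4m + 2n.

The continuous relaxation peaks at (8.75, 0) with value 35.00; rounding to a feasible lattice point costs some objective.
(m,n)=(8,0): 4·8+6·0=32≤35, 1·8+6·0=8≤36, objective 32.
(m,n)=(7,1): 4·7+6·1=34≤35, 1·7+6·1=13≤36, objective 30.
(m,n)=(7,0): 4·7+6·0=28≤35, 1·7+6·0=7≤36, objective 28.
No feasible integer point exceeds 32.

32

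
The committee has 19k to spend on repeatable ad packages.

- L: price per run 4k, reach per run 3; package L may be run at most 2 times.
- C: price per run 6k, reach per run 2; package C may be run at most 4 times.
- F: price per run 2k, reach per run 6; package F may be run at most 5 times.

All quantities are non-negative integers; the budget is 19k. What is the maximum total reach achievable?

This is a bounded integer knapsack.
F has the best ratio (6/2); taking only F gives at most 5×6 = 30 (stopped by the supply cap of 5).
Mixing does better — 2×L and 5×F: price 18 ≤ 19, reach 2·3 + 5·6 = 36.

36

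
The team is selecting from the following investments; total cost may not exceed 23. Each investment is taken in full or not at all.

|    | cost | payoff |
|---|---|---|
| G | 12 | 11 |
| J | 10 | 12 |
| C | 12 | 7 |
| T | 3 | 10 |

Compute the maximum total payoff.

J + T: cost 10 + 3 = 13 ≤ 23, payoff 12 + 10 = 22.
G + T: cost 12 + 3 = 15 ≤ 23, payoff 11 + 10 = 21.
G + J: cost 12 + 10 = 22 ≤ 23, payoff 11 + 12 = 23.
Best is G and J with total payoff 23.

23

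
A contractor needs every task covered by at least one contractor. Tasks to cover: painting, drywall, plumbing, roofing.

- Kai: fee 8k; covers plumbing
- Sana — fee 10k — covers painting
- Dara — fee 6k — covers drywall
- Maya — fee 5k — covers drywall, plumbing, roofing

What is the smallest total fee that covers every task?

15

Choose Sana and Maya: together they cover painting, drywall, plumbing, roofing — every task.
Total fee: 10 + 5 = 15.
No cover costs less than 15.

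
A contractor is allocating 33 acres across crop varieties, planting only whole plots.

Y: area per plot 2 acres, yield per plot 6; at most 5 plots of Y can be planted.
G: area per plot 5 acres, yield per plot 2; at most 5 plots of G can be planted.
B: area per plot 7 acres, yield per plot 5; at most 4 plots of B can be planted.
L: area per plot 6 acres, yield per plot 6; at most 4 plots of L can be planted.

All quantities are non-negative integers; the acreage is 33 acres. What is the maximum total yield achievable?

50

This is a bounded integer knapsack.
5×Y, 1×G, and 3×L: area 33 ≤ 33, yield 5·6 + 1·2 + 3·6 = 50.
4×Y and 4×L: area 32 ≤ 33, yield 4·6 + 4·6 = 48.
Best is 50.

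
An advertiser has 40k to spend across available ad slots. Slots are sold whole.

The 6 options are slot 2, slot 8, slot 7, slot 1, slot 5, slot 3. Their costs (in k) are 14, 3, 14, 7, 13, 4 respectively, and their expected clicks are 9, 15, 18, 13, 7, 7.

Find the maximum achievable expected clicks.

This is an integer program with binary decision variables.
Take slot 2, slot 8, slot 7, and slot 1: cost 14 + 3 + 14 + 7 = 38 ≤ 40, expected clicks 9 + 15 + 18 + 13 = 55.
No other feasible combination does better.

55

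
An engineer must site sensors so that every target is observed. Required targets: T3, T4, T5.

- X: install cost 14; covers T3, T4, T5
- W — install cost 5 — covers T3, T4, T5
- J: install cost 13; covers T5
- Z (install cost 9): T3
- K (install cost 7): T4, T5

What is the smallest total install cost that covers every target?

This is a weighted set-cover instance.
W alone covers T3, T4, T5 — every target.
Total install cost: 5.

5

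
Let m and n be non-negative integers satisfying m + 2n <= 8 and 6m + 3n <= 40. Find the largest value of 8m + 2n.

(m,n)=(6,1) is feasible, giving 50.
(m,n)=(6,0) is feasible, giving 48.
(m,n)=(5,1) is feasible, giving 42.
Maximum is 50 at (m,n)=(6,1).

50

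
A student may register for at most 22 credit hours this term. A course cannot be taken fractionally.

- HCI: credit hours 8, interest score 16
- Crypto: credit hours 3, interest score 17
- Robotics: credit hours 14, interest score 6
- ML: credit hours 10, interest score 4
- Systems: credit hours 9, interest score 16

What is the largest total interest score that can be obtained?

This is an integer program with binary decision variables.
Take HCI, Crypto, and Systems: credit hours 8 + 3 + 9 = 20 ≤ 22, interest score 16 + 17 + 16 = 49.
No other feasible combination does better.

49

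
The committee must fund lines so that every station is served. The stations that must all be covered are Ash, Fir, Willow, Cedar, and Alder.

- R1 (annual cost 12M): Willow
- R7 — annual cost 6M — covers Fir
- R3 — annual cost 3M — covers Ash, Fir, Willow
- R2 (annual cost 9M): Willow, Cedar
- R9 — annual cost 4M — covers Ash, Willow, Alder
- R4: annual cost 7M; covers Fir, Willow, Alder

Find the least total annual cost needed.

16

Choose R3, R2, and R9: together they cover Ash, Fir, Willow, Cedar, Alder — every station.
Total annual cost: 3 + 9 + 4 = 16.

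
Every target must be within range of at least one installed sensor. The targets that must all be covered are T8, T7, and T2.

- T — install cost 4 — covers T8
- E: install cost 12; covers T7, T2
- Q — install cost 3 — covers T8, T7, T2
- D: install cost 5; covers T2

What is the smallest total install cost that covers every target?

3

Q alone covers T8, T7, T2 — every target.
Total install cost: 3.
No cover costs less than 3.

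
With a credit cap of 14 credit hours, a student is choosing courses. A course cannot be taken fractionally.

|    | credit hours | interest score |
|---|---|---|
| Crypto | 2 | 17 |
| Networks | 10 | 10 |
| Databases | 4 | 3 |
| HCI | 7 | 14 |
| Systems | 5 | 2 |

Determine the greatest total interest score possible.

34

Take Crypto, Databases, and HCI: credit hours 2 + 4 + 7 = 13 ≤ 14, interest score 17 + 3 + 14 = 34.
No other feasible combination does better.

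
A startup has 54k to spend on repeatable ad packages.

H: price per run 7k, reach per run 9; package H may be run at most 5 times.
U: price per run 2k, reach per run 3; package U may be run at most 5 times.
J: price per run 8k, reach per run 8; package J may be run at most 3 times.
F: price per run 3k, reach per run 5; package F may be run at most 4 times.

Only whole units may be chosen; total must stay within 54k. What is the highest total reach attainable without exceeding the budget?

75

5×H, 5×U, and 3×F: price 54 ≤ 54, reach 5·9 + 5·3 + 3·5 = 75.
5×H, 3×U, and 4×F: price 53 ≤ 54, reach 5·9 + 3·3 + 4·5 = 74.
Best is 75.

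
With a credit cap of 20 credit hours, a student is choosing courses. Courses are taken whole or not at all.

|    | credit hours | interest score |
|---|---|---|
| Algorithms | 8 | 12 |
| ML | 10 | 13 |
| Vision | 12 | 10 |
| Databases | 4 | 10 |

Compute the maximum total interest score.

Treat it as a binary knapsack problem.
Allowing fractional choices, the relaxed optimum would be about 32.4, but courses are indivisible.
ML + Databases: credit hours 10 + 4 = 14 ≤ 20, interest score 13 + 10 = 23.
Algorithms + ML: credit hours 8 + 10 = 18 ≤ 20, interest score 12 + 13 = 25.
Best is Algorithms and ML with total interest score 25.

25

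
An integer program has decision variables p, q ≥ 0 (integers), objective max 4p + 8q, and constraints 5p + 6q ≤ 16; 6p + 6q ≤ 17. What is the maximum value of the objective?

(p,q)=(0,2): 5·0+6·2=12≤16, 6·0+6·2=12≤17, objective 16.
(p,q)=(1,1): 5·1+6·1=11≤16, 6·1+6·1=12≤17, objective 12.
No feasible integer point exceeds 16.

16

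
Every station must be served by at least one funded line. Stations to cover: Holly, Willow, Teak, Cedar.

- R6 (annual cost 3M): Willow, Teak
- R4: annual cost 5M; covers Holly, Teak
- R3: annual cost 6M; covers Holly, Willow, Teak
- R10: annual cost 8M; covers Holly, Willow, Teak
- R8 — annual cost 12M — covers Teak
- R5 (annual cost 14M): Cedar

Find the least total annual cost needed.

This is an integer covering problem.
The greedy cost-per-new-station heuristic would pick R6, R4, and R5 for 22, but a cheaper cover exists.
Choose R3 and R5: together they cover Holly, Willow, Teak, Cedar — every station.
Total annual cost: 6 + 14 = 20.
No cover costs less than 20.

20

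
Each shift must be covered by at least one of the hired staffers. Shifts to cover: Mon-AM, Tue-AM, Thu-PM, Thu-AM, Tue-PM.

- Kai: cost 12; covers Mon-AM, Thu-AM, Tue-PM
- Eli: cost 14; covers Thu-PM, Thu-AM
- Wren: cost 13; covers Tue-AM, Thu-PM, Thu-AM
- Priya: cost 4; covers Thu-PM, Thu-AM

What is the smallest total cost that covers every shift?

The greedy cost-per-new-shift heuristic would pick Priya, Kai, and Wren for 29, but a cheaper cover exists.
Choose Kai and Wren: together they cover Mon-AM, Tue-AM, Thu-PM, Thu-AM, Tue-PM — every shift.
Total cost: 12 + 13 = 25.
No cover costs less than 25.

25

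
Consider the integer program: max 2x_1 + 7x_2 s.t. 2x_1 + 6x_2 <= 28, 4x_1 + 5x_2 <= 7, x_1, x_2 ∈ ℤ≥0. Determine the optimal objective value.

(x_1,x_2)=(0,1) is feasible, giving 7.
(x_1,x_2)=(1,0) is feasible, giving 2.
(x_1,x_2)=(0,0) is feasible, giving 0.
The best lattice point is (0,1), giving 7.

7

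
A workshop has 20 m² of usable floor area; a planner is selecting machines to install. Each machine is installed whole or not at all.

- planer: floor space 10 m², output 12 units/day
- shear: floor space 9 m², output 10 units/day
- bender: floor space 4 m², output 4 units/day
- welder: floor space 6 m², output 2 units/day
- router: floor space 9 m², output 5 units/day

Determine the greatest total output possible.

22

Allowing fractional choices, the relaxed optimum would be about 23.0, but machines are indivisible.
planer + shear: floor space 10 + 9 = 19 ≤ 20, output 12 + 10 = 22.
planer + bender + welder: floor space 10 + 4 + 6 = 20 ≤ 20, output 12 + 4 + 2 = 18.
planer + router: floor space 10 + 9 = 19 ≤ 20, output 12 + 5 = 17.
Best is planer and shear with total output 22.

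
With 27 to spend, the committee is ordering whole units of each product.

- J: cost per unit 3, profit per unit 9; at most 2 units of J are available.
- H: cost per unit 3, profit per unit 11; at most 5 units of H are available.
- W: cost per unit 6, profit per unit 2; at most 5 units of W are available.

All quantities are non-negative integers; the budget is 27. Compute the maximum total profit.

2×J and 5×H: cost 21 ≤ 27, profit 2·9 + 5·11 = 73.
2×J, 5×H, and 1×W: cost 27 ≤ 27, profit 2·9 + 5·11 + 1·2 = 75.
Best is 75.

75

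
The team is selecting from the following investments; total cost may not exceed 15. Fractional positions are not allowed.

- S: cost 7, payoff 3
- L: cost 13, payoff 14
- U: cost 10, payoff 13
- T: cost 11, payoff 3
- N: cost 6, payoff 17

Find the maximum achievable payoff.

20

Take S and N: cost 7 + 6 = 13 ≤ 15, payoff 3 + 17 = 20.
No other feasible combination does better.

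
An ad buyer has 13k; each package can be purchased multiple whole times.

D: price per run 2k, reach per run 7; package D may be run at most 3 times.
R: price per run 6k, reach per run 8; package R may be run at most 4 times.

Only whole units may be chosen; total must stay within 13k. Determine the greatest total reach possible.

3×D and 1×R: price 12 ≤ 13, reach 3·7 + 1·8 = 29.
2×D and 1×R: price 10 ≤ 13, reach 2·7 + 1·8 = 22.
Best is 29.

29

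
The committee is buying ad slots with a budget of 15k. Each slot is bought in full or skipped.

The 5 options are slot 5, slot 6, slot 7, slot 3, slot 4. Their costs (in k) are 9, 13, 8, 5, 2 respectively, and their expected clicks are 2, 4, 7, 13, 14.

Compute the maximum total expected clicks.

Take slot 7, slot 3, and slot 4: cost 8 + 5 + 2 = 15 ≤ 15, expected clicks 7 + 13 + 14 = 34.
No other feasible combination does better.

34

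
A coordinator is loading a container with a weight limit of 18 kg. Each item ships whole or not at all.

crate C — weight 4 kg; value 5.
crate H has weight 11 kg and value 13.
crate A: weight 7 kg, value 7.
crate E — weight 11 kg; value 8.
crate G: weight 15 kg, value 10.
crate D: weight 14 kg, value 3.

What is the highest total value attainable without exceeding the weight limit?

crate C + crate H: weight 4 + 11 = 15 ≤ 18, value 5 + 13 = 18.
crate H + crate A: weight 11 + 7 = 18 ≤ 18, value 13 + 7 = 20.
Best is crate H and crate A with total value 20.

20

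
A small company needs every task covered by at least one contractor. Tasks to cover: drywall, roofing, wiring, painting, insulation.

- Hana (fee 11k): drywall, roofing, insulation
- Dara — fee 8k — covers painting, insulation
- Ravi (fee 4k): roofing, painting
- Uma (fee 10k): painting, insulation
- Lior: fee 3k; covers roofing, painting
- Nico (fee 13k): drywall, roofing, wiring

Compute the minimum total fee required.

21

The greedy cost-per-new-task heuristic would pick Lior, Hana, and Nico for 27, but a cheaper cover exists.
Choose Dara and Nico: together they cover drywall, roofing, wiring, painting, insulation — every task.
Total fee: 8 + 13 = 21.
No cover costs less than 21.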